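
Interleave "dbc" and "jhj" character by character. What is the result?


Interleaving "dbc" and "jhj":
  Position 0: 'd' from first, 'j' from second => "dj"
  Position 1: 'b' from first, 'h' from second => "bh"
  Position 2: 'c' from first, 'j' from second => "cj"
Result: djbhcj

djbhcj


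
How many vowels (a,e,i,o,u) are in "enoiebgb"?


Input: enoiebgb
Checking each character:
  'e' at position 0: vowel (running total: 1)
  'n' at position 1: consonant
  'o' at position 2: vowel (running total: 2)
  'i' at position 3: vowel (running total: 3)
  'e' at position 4: vowel (running total: 4)
  'b' at position 5: consonant
  'g' at position 6: consonant
  'b' at position 7: consonant
Total vowels: 4

4


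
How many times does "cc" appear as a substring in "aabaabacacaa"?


Searching for "cc" in "aabaabacacaa"
Scanning each position:
  Position 0: "aa" => no
  Position 1: "ab" => no
  Position 2: "ba" => no
  Position 3: "aa" => no
  Position 4: "ab" => no
  Position 5: "ba" => no
  Position 6: "ac" => no
  Position 7: "ca" => no
  Position 8: "ac" => no
  Position 9: "ca" => no
  Position 10: "aa" => no
Total occurrences: 0

0


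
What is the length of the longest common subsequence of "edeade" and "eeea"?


LCS of "edeade" and "eeea"
DP table:
           e    e    e    a
      0    0    0    0    0
  e   0    1    1    1    1
  d   0    1    1    1    1
  e   0    1    2    2    2
  a   0    1    2    2    3
  d   0    1    2    2    3
  e   0    1    2    3    3
LCS length = dp[6][4] = 3

3


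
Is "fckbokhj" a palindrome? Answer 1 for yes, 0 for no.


Input: fckbokhj
Reversed: jhkobkcf
  Compare pos 0 ('f') with pos 7 ('j'): MISMATCH
  Compare pos 1 ('c') with pos 6 ('h'): MISMATCH
  Compare pos 2 ('k') with pos 5 ('k'): match
  Compare pos 3 ('b') with pos 4 ('o'): MISMATCH
Result: not a palindrome

0


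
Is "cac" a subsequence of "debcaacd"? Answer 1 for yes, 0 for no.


Check if "cac" is a subsequence of "debcaacd"
Greedy scan:
  Position 0 ('d'): no match needed
  Position 1 ('e'): no match needed
  Position 2 ('b'): no match needed
  Position 3 ('c'): matches sub[0] = 'c'
  Position 4 ('a'): matches sub[1] = 'a'
  Position 5 ('a'): no match needed
  Position 6 ('c'): matches sub[2] = 'c'
  Position 7 ('d'): no match needed
All 3 characters matched => is a subsequence

1


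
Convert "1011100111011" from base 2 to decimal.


Input: "1011100111011" in base 2
Positional expansion:
  Digit '1' (value 1) x 2^12 = 4096
  Digit '0' (value 0) x 2^11 = 0
  Digit '1' (value 1) x 2^10 = 1024
  Digit '1' (value 1) x 2^9 = 512
  Digit '1' (value 1) x 2^8 = 256
  Digit '0' (value 0) x 2^7 = 0
  Digit '0' (value 0) x 2^6 = 0
  Digit '1' (value 1) x 2^5 = 32
  Digit '1' (value 1) x 2^4 = 16
  Digit '1' (value 1) x 2^3 = 8
  Digit '0' (value 0) x 2^2 = 0
  Digit '1' (value 1) x 2^1 = 2
  Digit '1' (value 1) x 2^0 = 1
Sum = 5947

5947


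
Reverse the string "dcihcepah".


Input: dcihcepah
Reading characters right to left:
  Position 8: 'h'
  Position 7: 'a'
  Position 6: 'p'
  Position 5: 'e'
  Position 4: 'c'
  Position 3: 'h'
  Position 2: 'i'
  Position 1: 'c'
  Position 0: 'd'
Reversed: hapechicd

hapechicd


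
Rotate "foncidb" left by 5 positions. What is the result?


Input: "foncidb", rotate left by 5
First 5 characters: "fonci"
Remaining characters: "db"
Concatenate remaining + first: "db" + "fonci" = "dbfonci"

dbfonci


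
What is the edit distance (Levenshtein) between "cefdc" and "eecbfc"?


Computing edit distance: "cefdc" -> "eecbfc"
DP table:
           e    e    c    b    f    c
      0    1    2    3    4    5    6
  c   1    1    2    2    3    4    5
  e   2    1    1    2    3    4    5
  f   3    2    2    2    3    3    4
  d   4    3    3    3    3    4    4
  c   5    4    4    3    4    4    4
Edit distance = dp[5][6] = 4

4


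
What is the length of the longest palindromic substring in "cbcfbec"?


Input: "cbcfbec"
Checking substrings for palindromes:
  [0:3] "cbc" (len 3) => palindrome
Longest palindromic substring: "cbc" with length 3

3


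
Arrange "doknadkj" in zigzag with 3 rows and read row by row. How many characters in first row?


Zigzag "doknadkj" into 3 rows:
Placing characters:
  'd' => row 0
  'o' => row 1
  'k' => row 2
  'n' => row 1
  'a' => row 0
  'd' => row 1
  'k' => row 2
  'j' => row 1
Rows:
  Row 0: "da"
  Row 1: "ondj"
  Row 2: "kk"
First row length: 2

2


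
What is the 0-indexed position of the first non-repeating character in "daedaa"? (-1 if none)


Input: daedaa
Character frequencies:
  'a': 3
  'd': 2
  'e': 1
Scanning left to right for freq == 1:
  Position 0 ('d'): freq=2, skip
  Position 1 ('a'): freq=3, skip
  Position 2 ('e'): unique! => answer = 2

2


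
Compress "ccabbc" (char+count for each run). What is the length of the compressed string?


Input: ccabbc
Runs:
  'c' x 2 => "c2"
  'a' x 1 => "a1"
  'b' x 2 => "b2"
  'c' x 1 => "c1"
Compressed: "c2a1b2c1"
Compressed length: 8

8


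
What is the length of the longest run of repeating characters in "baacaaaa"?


Input: "baacaaaa"
Scanning for longest run:
  Position 1 ('a'): new char, reset run to 1
  Position 2 ('a'): continues run of 'a', length=2
  Position 3 ('c'): new char, reset run to 1
  Position 4 ('a'): new char, reset run to 1
  Position 5 ('a'): continues run of 'a', length=2
  Position 6 ('a'): continues run of 'a', length=3
  Position 7 ('a'): continues run of 'a', length=4
Longest run: 'a' with length 4

4


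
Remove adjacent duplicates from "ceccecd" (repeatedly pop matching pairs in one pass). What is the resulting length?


Input: ceccecd
Stack-based adjacent duplicate removal:
  Read 'c': push. Stack: c
  Read 'e': push. Stack: ce
  Read 'c': push. Stack: cec
  Read 'c': matches stack top 'c' => pop. Stack: ce
  Read 'e': matches stack top 'e' => pop. Stack: c
  Read 'c': matches stack top 'c' => pop. Stack: (empty)
  Read 'd': push. Stack: d
Final stack: "d" (length 1)

1


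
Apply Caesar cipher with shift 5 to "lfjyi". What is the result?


Caesar cipher: shift "lfjyi" by 5
  'l' (pos 11) + 5 = pos 16 = 'q'
  'f' (pos 5) + 5 = pos 10 = 'k'
  'j' (pos 9) + 5 = pos 14 = 'o'
  'y' (pos 24) + 5 = pos 3 = 'd'
  'i' (pos 8) + 5 = pos 13 = 'n'
Result: qkodn

qkodn


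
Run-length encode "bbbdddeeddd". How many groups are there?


Input: bbbdddeeddd
Scanning for consecutive runs:
  Group 1: 'b' x 3 (positions 0-2)
  Group 2: 'd' x 3 (positions 3-5)
  Group 3: 'e' x 2 (positions 6-7)
  Group 4: 'd' x 3 (positions 8-10)
Total groups: 4

4


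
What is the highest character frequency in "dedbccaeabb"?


Input: dedbccaeabb
Character counts:
  'a': 2
  'b': 3
  'c': 2
  'd': 2
  'e': 2
Maximum frequency: 3

3


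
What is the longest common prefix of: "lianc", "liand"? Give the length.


Words: lianc, liand
  Position 0: all 'l' => match
  Position 1: all 'i' => match
  Position 2: all 'a' => match
  Position 3: all 'n' => match
  Position 4: ('c', 'd') => mismatch, stop
LCP = "lian" (length 4)

4


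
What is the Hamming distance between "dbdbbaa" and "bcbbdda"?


Comparing "dbdbbaa" and "bcbbdda" position by position:
  Position 0: 'd' vs 'b' => differ
  Position 1: 'b' vs 'c' => differ
  Position 2: 'd' vs 'b' => differ
  Position 3: 'b' vs 'b' => same
  Position 4: 'b' vs 'd' => differ
  Position 5: 'a' vs 'd' => differ
  Position 6: 'a' vs 'a' => same
Total differences (Hamming distance): 5

5


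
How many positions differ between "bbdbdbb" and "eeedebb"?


Comparing "bbdbdbb" and "eeedebb" position by position:
  Position 0: 'b' vs 'e' => DIFFER
  Position 1: 'b' vs 'e' => DIFFER
  Position 2: 'd' vs 'e' => DIFFER
  Position 3: 'b' vs 'd' => DIFFER
  Position 4: 'd' vs 'e' => DIFFER
  Position 5: 'b' vs 'b' => same
  Position 6: 'b' vs 'b' => same
Positions that differ: 5

5


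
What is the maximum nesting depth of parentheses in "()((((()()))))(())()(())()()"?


Input: "()((((()()))))(())()(())()()"
Tracking depth:
  Position 0 '(': depth becomes 1
  Position 1 ')': depth becomes 0
  Position 2 '(': depth becomes 1
  Position 3 '(': depth becomes 2
  Position 4 '(': depth becomes 3
  Position 5 '(': depth becomes 4
  Position 6 '(': depth becomes 5
  Position 7 ')': depth becomes 4
  Position 8 '(': depth becomes 5
  Position 9 ')': depth becomes 4
  Position 10 ')': depth becomes 3
  Position 11 ')': depth becomes 2
  Position 12 ')': depth becomes 1
  Position 13 ')': depth becomes 0
  Position 14 '(': depth becomes 1
  Position 15 '(': depth becomes 2
  Position 16 ')': depth becomes 1
  Position 17 ')': depth becomes 0
  Position 18 '(': depth becomes 1
  Position 19 ')': depth becomes 0
  Position 20 '(': depth becomes 1
  Position 21 '(': depth becomes 2
  Position 22 ')': depth becomes 1
  Position 23 ')': depth becomes 0
  Position 24 '(': depth becomes 1
  Position 25 ')': depth becomes 0
  Position 26 '(': depth becomes 1
  Position 27 ')': depth becomes 0
Maximum depth reached: 5

5


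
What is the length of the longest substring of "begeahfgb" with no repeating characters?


Input: "begeahfgb"
Sliding window (track last position of each char):
  Position 0 ('b'): window [0,0] length 1 -- new best
  Position 1 ('e'): window [0,1] length 2 -- new best
  Position 2 ('g'): window [0,2] length 3 -- new best
  Position 3 ('e'): repeat (last at 1), move window start to 2
  Position 3 ('e'): window [2,3] length 2
  Position 4 ('a'): window [2,4] length 3
  Position 5 ('h'): window [2,5] length 4 -- new best
  Position 6 ('f'): window [2,6] length 5 -- new best
  Position 7 ('g'): repeat (last at 2), move window start to 3
  Position 7 ('g'): window [3,7] length 5
  Position 8 ('b'): window [3,8] length 6 -- new best
Longest substring with no repeats: "eahfgb" with length 6

6


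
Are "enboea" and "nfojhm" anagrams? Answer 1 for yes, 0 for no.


Strings: "enboea", "nfojhm"
Sorted first:  abeeno
Sorted second: fhjmno
Differ at position 0: 'a' vs 'f' => not anagrams

0


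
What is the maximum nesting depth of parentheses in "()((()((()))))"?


Input: "()((()((()))))"
Tracking depth:
  Position 0 '(': depth becomes 1
  Position 1 ')': depth becomes 0
  Position 2 '(': depth becomes 1
  Position 3 '(': depth becomes 2
  Position 4 '(': depth becomes 3
  Position 5 ')': depth becomes 2
  Position 6 '(': depth becomes 3
  Position 7 '(': depth becomes 4
  Position 8 '(': depth becomes 5
  Position 9 ')': depth becomes 4
  Position 10 ')': depth becomes 3
  Position 11 ')': depth becomes 2
  Position 12 ')': depth becomes 1
  Position 13 ')': depth becomes 0
Maximum depth reached: 5

5


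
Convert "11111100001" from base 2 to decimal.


Input: "11111100001" in base 2
Positional expansion:
  Digit '1' (value 1) x 2^10 = 1024
  Digit '1' (value 1) x 2^9 = 512
  Digit '1' (value 1) x 2^8 = 256
  Digit '1' (value 1) x 2^7 = 128
  Digit '1' (value 1) x 2^6 = 64
  Digit '1' (value 1) x 2^5 = 32
  Digit '0' (value 0) x 2^4 = 0
  Digit '0' (value 0) x 2^3 = 0
  Digit '0' (value 0) x 2^2 = 0
  Digit '0' (value 0) x 2^1 = 0
  Digit '1' (value 1) x 2^0 = 1
Sum = 2017

2017


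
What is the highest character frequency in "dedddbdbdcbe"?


Input: dedddbdbdcbe
Character counts:
  'b': 3
  'c': 1
  'd': 6
  'e': 2
Maximum frequency: 6

6


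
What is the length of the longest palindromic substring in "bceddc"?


Input: "bceddc"
Checking substrings for palindromes:
  [3:5] "dd" (len 2) => palindrome
Longest palindromic substring: "dd" with length 2

2


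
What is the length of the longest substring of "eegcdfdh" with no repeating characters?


Input: "eegcdfdh"
Sliding window (track last position of each char):
  Position 0 ('e'): window [0,0] length 1 -- new best
  Position 1 ('e'): repeat (last at 0), move window start to 1
  Position 1 ('e'): window [1,1] length 1
  Position 2 ('g'): window [1,2] length 2 -- new best
  Position 3 ('c'): window [1,3] length 3 -- new best
  Position 4 ('d'): window [1,4] length 4 -- new best
  Position 5 ('f'): window [1,5] length 5 -- new best
  Position 6 ('d'): repeat (last at 4), move window start to 5
  Position 6 ('d'): window [5,6] length 2
  Position 7 ('h'): window [5,7] length 3
Longest substring with no repeats: "egcdf" with length 5

5


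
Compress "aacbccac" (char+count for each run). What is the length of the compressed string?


Input: aacbccac
Runs:
  'a' x 2 => "a2"
  'c' x 1 => "c1"
  'b' x 1 => "b1"
  'c' x 2 => "c2"
  'a' x 1 => "a1"
  'c' x 1 => "c1"
Compressed: "a2c1b1c2a1c1"
Compressed length: 12

12


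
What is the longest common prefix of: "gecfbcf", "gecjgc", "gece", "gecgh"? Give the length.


Words: gecfbcf, gecjgc, gece, gecgh
  Position 0: all 'g' => match
  Position 1: all 'e' => match
  Position 2: all 'c' => match
  Position 3: ('f', 'j', 'e', 'g') => mismatch, stop
LCP = "gec" (length 3)

3


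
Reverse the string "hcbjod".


Input: hcbjod
Reading characters right to left:
  Position 5: 'd'
  Position 4: 'o'
  Position 3: 'j'
  Position 2: 'b'
  Position 1: 'c'
  Position 0: 'h'
Reversed: dojbch

dojbch


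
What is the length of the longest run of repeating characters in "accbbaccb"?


Input: "accbbaccb"
Scanning for longest run:
  Position 1 ('c'): new char, reset run to 1
  Position 2 ('c'): continues run of 'c', length=2
  Position 3 ('b'): new char, reset run to 1
  Position 4 ('b'): continues run of 'b', length=2
  Position 5 ('a'): new char, reset run to 1
  Position 6 ('c'): new char, reset run to 1
  Position 7 ('c'): continues run of 'c', length=2
  Position 8 ('b'): new char, reset run to 1
Longest run: 'c' with length 2

2


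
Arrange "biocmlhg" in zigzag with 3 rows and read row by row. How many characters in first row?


Zigzag "biocmlhg" into 3 rows:
Placing characters:
  'b' => row 0
  'i' => row 1
  'o' => row 2
  'c' => row 1
  'm' => row 0
  'l' => row 1
  'h' => row 2
  'g' => row 1
Rows:
  Row 0: "bm"
  Row 1: "iclg"
  Row 2: "oh"
First row length: 2

2


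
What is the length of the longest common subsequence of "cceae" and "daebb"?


LCS of "cceae" and "daebb"
DP table:
           d    a    e    b    b
      0    0    0    0    0    0
  c   0    0    0    0    0    0
  c   0    0    0    0    0    0
  e   0    0    0    1    1    1
  a   0    0    1    1    1    1
  e   0    0    1    2    2    2
LCS length = dp[5][5] = 2

2


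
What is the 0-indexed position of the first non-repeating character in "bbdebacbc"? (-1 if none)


Input: bbdebacbc
Character frequencies:
  'a': 1
  'b': 4
  'c': 2
  'd': 1
  'e': 1
Scanning left to right for freq == 1:
  Position 0 ('b'): freq=4, skip
  Position 1 ('b'): freq=4, skip
  Position 2 ('d'): unique! => answer = 2

2


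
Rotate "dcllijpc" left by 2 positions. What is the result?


Input: "dcllijpc", rotate left by 2
First 2 characters: "dc"
Remaining characters: "llijpc"
Concatenate remaining + first: "llijpc" + "dc" = "llijpcdc"

llijpcdc


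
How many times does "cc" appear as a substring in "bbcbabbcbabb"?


Searching for "cc" in "bbcbabbcbabb"
Scanning each position:
  Position 0: "bb" => no
  Position 1: "bc" => no
  Position 2: "cb" => no
  Position 3: "ba" => no
  Position 4: "ab" => no
  Position 5: "bb" => no
  Position 6: "bc" => no
  Position 7: "cb" => no
  Position 8: "ba" => no
  Position 9: "ab" => no
  Position 10: "bb" => no
Total occurrences: 0

0


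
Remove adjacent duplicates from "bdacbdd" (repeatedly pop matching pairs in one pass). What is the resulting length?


Input: bdacbdd
Stack-based adjacent duplicate removal:
  Read 'b': push. Stack: b
  Read 'd': push. Stack: bd
  Read 'a': push. Stack: bda
  Read 'c': push. Stack: bdac
  Read 'b': push. Stack: bdacb
  Read 'd': push. Stack: bdacbd
  Read 'd': matches stack top 'd' => pop. Stack: bdacb
Final stack: "bdacb" (length 5)

5


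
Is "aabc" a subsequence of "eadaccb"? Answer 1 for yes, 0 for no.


Check if "aabc" is a subsequence of "eadaccb"
Greedy scan:
  Position 0 ('e'): no match needed
  Position 1 ('a'): matches sub[0] = 'a'
  Position 2 ('d'): no match needed
  Position 3 ('a'): matches sub[1] = 'a'
  Position 4 ('c'): no match needed
  Position 5 ('c'): no match needed
  Position 6 ('b'): matches sub[2] = 'b'
Only matched 3/4 characters => not a subsequence

0


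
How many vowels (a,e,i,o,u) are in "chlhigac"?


Input: chlhigac
Checking each character:
  'c' at position 0: consonant
  'h' at position 1: consonant
  'l' at position 2: consonant
  'h' at position 3: consonant
  'i' at position 4: vowel (running total: 1)
  'g' at position 5: consonant
  'a' at position 6: vowel (running total: 2)
  'c' at position 7: consonant
Total vowels: 2

2


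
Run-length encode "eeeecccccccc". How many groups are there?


Input: eeeecccccccc
Scanning for consecutive runs:
  Group 1: 'e' x 4 (positions 0-3)
  Group 2: 'c' x 8 (positions 4-11)
Total groups: 2

2


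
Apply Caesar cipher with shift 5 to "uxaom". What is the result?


Caesar cipher: shift "uxaom" by 5
  'u' (pos 20) + 5 = pos 25 = 'z'
  'x' (pos 23) + 5 = pos 2 = 'c'
  'a' (pos 0) + 5 = pos 5 = 'f'
  'o' (pos 14) + 5 = pos 19 = 't'
  'm' (pos 12) + 5 = pos 17 = 'r'
Result: zcftr

zcftr


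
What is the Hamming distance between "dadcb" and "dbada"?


Comparing "dadcb" and "dbada" position by position:
  Position 0: 'd' vs 'd' => same
  Position 1: 'a' vs 'b' => differ
  Position 2: 'd' vs 'a' => differ
  Position 3: 'c' vs 'd' => differ
  Position 4: 'b' vs 'a' => differ
Total differences (Hamming distance): 4

4


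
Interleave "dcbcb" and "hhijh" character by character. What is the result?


Interleaving "dcbcb" and "hhijh":
  Position 0: 'd' from first, 'h' from second => "dh"
  Position 1: 'c' from first, 'h' from second => "ch"
  Position 2: 'b' from first, 'i' from second => "bi"
  Position 3: 'c' from first, 'j' from second => "cj"
  Position 4: 'b' from first, 'h' from second => "bh"
Result: dhchbicjbh

dhchbicjbh


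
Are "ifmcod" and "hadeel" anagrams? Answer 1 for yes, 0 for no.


Strings: "ifmcod", "hadeel"
Sorted first:  cdfimo
Sorted second: adeehl
Differ at position 0: 'c' vs 'a' => not anagrams

0


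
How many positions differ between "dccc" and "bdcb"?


Comparing "dccc" and "bdcb" position by position:
  Position 0: 'd' vs 'b' => DIFFER
  Position 1: 'c' vs 'd' => DIFFER
  Position 2: 'c' vs 'c' => same
  Position 3: 'c' vs 'b' => DIFFER
Positions that differ: 3

3


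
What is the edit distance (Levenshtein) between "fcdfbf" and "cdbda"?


Computing edit distance: "fcdfbf" -> "cdbda"
DP table:
           c    d    b    d    a
      0    1    2    3    4    5
  f   1    1    2    3    4    5
  c   2    1    2    3    4    5
  d   3    2    1    2    3    4
  f   4    3    2    2    3    4
  b   5    4    3    2    3    4
  f   6    5    4    3    3    4
Edit distance = dp[6][5] = 4

4


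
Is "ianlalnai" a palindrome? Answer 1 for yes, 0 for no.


Input: ianlalnai
Reversed: ianlalnai
  Compare pos 0 ('i') with pos 8 ('i'): match
  Compare pos 1 ('a') with pos 7 ('a'): match
  Compare pos 2 ('n') with pos 6 ('n'): match
  Compare pos 3 ('l') with pos 5 ('l'): match
Result: palindrome

1


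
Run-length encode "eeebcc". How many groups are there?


Input: eeebcc
Scanning for consecutive runs:
  Group 1: 'e' x 3 (positions 0-2)
  Group 2: 'b' x 1 (positions 3-3)
  Group 3: 'c' x 2 (positions 4-5)
Total groups: 3

3


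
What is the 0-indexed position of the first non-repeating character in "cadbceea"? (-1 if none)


Input: cadbceea
Character frequencies:
  'a': 2
  'b': 1
  'c': 2
  'd': 1
  'e': 2
Scanning left to right for freq == 1:
  Position 0 ('c'): freq=2, skip
  Position 1 ('a'): freq=2, skip
  Position 2 ('d'): unique! => answer = 2

2


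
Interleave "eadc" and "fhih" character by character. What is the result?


Interleaving "eadc" and "fhih":
  Position 0: 'e' from first, 'f' from second => "ef"
  Position 1: 'a' from first, 'h' from second => "ah"
  Position 2: 'd' from first, 'i' from second => "di"
  Position 3: 'c' from first, 'h' from second => "ch"
Result: efahdich

efahdich


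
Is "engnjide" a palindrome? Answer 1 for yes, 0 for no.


Input: engnjide
Reversed: edijngne
  Compare pos 0 ('e') with pos 7 ('e'): match
  Compare pos 1 ('n') with pos 6 ('d'): MISMATCH
  Compare pos 2 ('g') with pos 5 ('i'): MISMATCH
  Compare pos 3 ('n') with pos 4 ('j'): MISMATCH
Result: not a palindrome

0


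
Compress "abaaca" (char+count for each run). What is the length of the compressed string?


Input: abaaca
Runs:
  'a' x 1 => "a1"
  'b' x 1 => "b1"
  'a' x 2 => "a2"
  'c' x 1 => "c1"
  'a' x 1 => "a1"
Compressed: "a1b1a2c1a1"
Compressed length: 10

10


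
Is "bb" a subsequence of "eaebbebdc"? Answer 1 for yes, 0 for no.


Check if "bb" is a subsequence of "eaebbebdc"
Greedy scan:
  Position 0 ('e'): no match needed
  Position 1 ('a'): no match needed
  Position 2 ('e'): no match needed
  Position 3 ('b'): matches sub[0] = 'b'
  Position 4 ('b'): matches sub[1] = 'b'
  Position 5 ('e'): no match needed
  Position 6 ('b'): no match needed
  Position 7 ('d'): no match needed
  Position 8 ('c'): no match needed
All 2 characters matched => is a subsequence

1


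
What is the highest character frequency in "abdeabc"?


Input: abdeabc
Character counts:
  'a': 2
  'b': 2
  'c': 1
  'd': 1
  'e': 1
Maximum frequency: 2

2


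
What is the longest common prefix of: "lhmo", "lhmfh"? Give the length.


Words: lhmo, lhmfh
  Position 0: all 'l' => match
  Position 1: all 'h' => match
  Position 2: all 'm' => match
  Position 3: ('o', 'f') => mismatch, stop
LCP = "lhm" (length 3)

3


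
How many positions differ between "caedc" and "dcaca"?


Comparing "caedc" and "dcaca" position by position:
  Position 0: 'c' vs 'd' => DIFFER
  Position 1: 'a' vs 'c' => DIFFER
  Position 2: 'e' vs 'a' => DIFFER
  Position 3: 'd' vs 'c' => DIFFER
  Position 4: 'c' vs 'a' => DIFFER
Positions that differ: 5

5


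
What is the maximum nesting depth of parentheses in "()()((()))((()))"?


Input: "()()((()))((()))"
Tracking depth:
  Position 0 '(': depth becomes 1
  Position 1 ')': depth becomes 0
  Position 2 '(': depth becomes 1
  Position 3 ')': depth becomes 0
  Position 4 '(': depth becomes 1
  Position 5 '(': depth becomes 2
  Position 6 '(': depth becomes 3
  Position 7 ')': depth becomes 2
  Position 8 ')': depth becomes 1
  Position 9 ')': depth becomes 0
  Position 10 '(': depth becomes 1
  Position 11 '(': depth becomes 2
  Position 12 '(': depth becomes 3
  Position 13 ')': depth becomes 2
  Position 14 ')': depth becomes 1
  Position 15 ')': depth becomes 0
Maximum depth reached: 3

3


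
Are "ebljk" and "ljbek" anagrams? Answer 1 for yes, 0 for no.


Strings: "ebljk", "ljbek"
Sorted first:  bejkl
Sorted second: bejkl
Sorted forms match => anagrams

1


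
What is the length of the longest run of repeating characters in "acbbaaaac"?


Input: "acbbaaaac"
Scanning for longest run:
  Position 1 ('c'): new char, reset run to 1
  Position 2 ('b'): new char, reset run to 1
  Position 3 ('b'): continues run of 'b', length=2
  Position 4 ('a'): new char, reset run to 1
  Position 5 ('a'): continues run of 'a', length=2
  Position 6 ('a'): continues run of 'a', length=3
  Position 7 ('a'): continues run of 'a', length=4
  Position 8 ('c'): new char, reset run to 1
Longest run: 'a' with length 4

4


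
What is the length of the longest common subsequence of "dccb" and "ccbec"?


LCS of "dccb" and "ccbec"
DP table:
           c    c    b    e    c
      0    0    0    0    0    0
  d   0    0    0    0    0    0
  c   0    1    1    1    1    1
  c   0    1    2    2    2    2
  b   0    1    2    3    3    3
LCS length = dp[4][5] = 3

3


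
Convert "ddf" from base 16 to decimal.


Input: "ddf" in base 16
Positional expansion:
  Digit 'd' (value 13) x 16^2 = 3328
  Digit 'd' (value 13) x 16^1 = 208
  Digit 'f' (value 15) x 16^0 = 15
Sum = 3551

3551


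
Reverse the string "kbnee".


Input: kbnee
Reading characters right to left:
  Position 4: 'e'
  Position 3: 'e'
  Position 2: 'n'
  Position 1: 'b'
  Position 0: 'k'
Reversed: eenbk

eenbk


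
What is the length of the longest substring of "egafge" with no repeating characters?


Input: "egafge"
Sliding window (track last position of each char):
  Position 0 ('e'): window [0,0] length 1 -- new best
  Position 1 ('g'): window [0,1] length 2 -- new best
  Position 2 ('a'): window [0,2] length 3 -- new best
  Position 3 ('f'): window [0,3] length 4 -- new best
  Position 4 ('g'): repeat (last at 1), move window start to 2
  Position 4 ('g'): window [2,4] length 3
  Position 5 ('e'): window [2,5] length 4
Longest substring with no repeats: "egaf" with length 4

4


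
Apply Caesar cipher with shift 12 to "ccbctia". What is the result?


Caesar cipher: shift "ccbctia" by 12
  'c' (pos 2) + 12 = pos 14 = 'o'
  'c' (pos 2) + 12 = pos 14 = 'o'
  'b' (pos 1) + 12 = pos 13 = 'n'
  'c' (pos 2) + 12 = pos 14 = 'o'
  't' (pos 19) + 12 = pos 5 = 'f'
  'i' (pos 8) + 12 = pos 20 = 'u'
  'a' (pos 0) + 12 = pos 12 = 'm'
Result: oonofum

oonofum


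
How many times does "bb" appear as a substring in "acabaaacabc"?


Searching for "bb" in "acabaaacabc"
Scanning each position:
  Position 0: "ac" => no
  Position 1: "ca" => no
  Position 2: "ab" => no
  Position 3: "ba" => no
  Position 4: "aa" => no
  Position 5: "aa" => no
  Position 6: "ac" => no
  Position 7: "ca" => no
  Position 8: "ab" => no
  Position 9: "bc" => no
Total occurrences: 0

0


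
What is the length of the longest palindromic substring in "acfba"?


Input: "acfba"
Checking substrings for palindromes:
  No multi-char palindromic substrings found
Longest palindromic substring: "a" with length 1

1


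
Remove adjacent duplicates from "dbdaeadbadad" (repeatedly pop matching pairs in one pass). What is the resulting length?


Input: dbdaeadbadad
Stack-based adjacent duplicate removal:
  Read 'd': push. Stack: d
  Read 'b': push. Stack: db
  Read 'd': push. Stack: dbd
  Read 'a': push. Stack: dbda
  Read 'e': push. Stack: dbdae
  Read 'a': push. Stack: dbdaea
  Read 'd': push. Stack: dbdaead
  Read 'b': push. Stack: dbdaeadb
  Read 'a': push. Stack: dbdaeadba
  Read 'd': push. Stack: dbdaeadbad
  Read 'a': push. Stack: dbdaeadbada
  Read 'd': push. Stack: dbdaeadbadad
Final stack: "dbdaeadbadad" (length 12)

12


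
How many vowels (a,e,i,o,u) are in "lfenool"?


Input: lfenool
Checking each character:
  'l' at position 0: consonant
  'f' at position 1: consonant
  'e' at position 2: vowel (running total: 1)
  'n' at position 3: consonant
  'o' at position 4: vowel (running total: 2)
  'o' at position 5: vowel (running total: 3)
  'l' at position 6: consonant
Total vowels: 3

3


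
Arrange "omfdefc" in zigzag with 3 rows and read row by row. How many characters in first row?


Zigzag "omfdefc" into 3 rows:
Placing characters:
  'o' => row 0
  'm' => row 1
  'f' => row 2
  'd' => row 1
  'e' => row 0
  'f' => row 1
  'c' => row 2
Rows:
  Row 0: "oe"
  Row 1: "mdf"
  Row 2: "fc"
First row length: 2

2


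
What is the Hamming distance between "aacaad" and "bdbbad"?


Comparing "aacaad" and "bdbbad" position by position:
  Position 0: 'a' vs 'b' => differ
  Position 1: 'a' vs 'd' => differ
  Position 2: 'c' vs 'b' => differ
  Position 3: 'a' vs 'b' => differ
  Position 4: 'a' vs 'a' => same
  Position 5: 'd' vs 'd' => same
Total differences (Hamming distance): 4

4


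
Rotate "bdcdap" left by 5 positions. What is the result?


Input: "bdcdap", rotate left by 5
First 5 characters: "bdcda"
Remaining characters: "p"
Concatenate remaining + first: "p" + "bdcda" = "pbdcda"

pbdcda


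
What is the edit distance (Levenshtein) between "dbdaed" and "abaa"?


Computing edit distance: "dbdaed" -> "abaa"
DP table:
           a    b    a    a
      0    1    2    3    4
  d   1    1    2    3    4
  b   2    2    1    2    3
  d   3    3    2    2    3
  a   4    3    3    2    2
  e   5    4    4    3    3
  d   6    5    5    4    4
Edit distance = dp[6][4] = 4

4


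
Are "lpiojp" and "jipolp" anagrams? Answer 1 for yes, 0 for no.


Strings: "lpiojp", "jipolp"
Sorted first:  ijlopp
Sorted second: ijlopp
Sorted forms match => anagrams

1


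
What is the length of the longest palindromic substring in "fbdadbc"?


Input: "fbdadbc"
Checking substrings for palindromes:
  [1:6] "bdadb" (len 5) => palindrome
  [2:5] "dad" (len 3) => palindrome
Longest palindromic substring: "bdadb" with length 5

5


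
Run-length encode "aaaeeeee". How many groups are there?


Input: aaaeeeee
Scanning for consecutive runs:
  Group 1: 'a' x 3 (positions 0-2)
  Group 2: 'e' x 5 (positions 3-7)
Total groups: 2

2


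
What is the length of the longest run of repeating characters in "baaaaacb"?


Input: "baaaaacb"
Scanning for longest run:
  Position 1 ('a'): new char, reset run to 1
  Position 2 ('a'): continues run of 'a', length=2
  Position 3 ('a'): continues run of 'a', length=3
  Position 4 ('a'): continues run of 'a', length=4
  Position 5 ('a'): continues run of 'a', length=5
  Position 6 ('c'): new char, reset run to 1
  Position 7 ('b'): new char, reset run to 1
Longest run: 'a' with length 5

5


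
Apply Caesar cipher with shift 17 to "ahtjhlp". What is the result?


Caesar cipher: shift "ahtjhlp" by 17
  'a' (pos 0) + 17 = pos 17 = 'r'
  'h' (pos 7) + 17 = pos 24 = 'y'
  't' (pos 19) + 17 = pos 10 = 'k'
  'j' (pos 9) + 17 = pos 0 = 'a'
  'h' (pos 7) + 17 = pos 24 = 'y'
  'l' (pos 11) + 17 = pos 2 = 'c'
  'p' (pos 15) + 17 = pos 6 = 'g'
Result: rykaycg

rykaycg


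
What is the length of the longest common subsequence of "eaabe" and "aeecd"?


LCS of "eaabe" and "aeecd"
DP table:
           a    e    e    c    d
      0    0    0    0    0    0
  e   0    0    1    1    1    1
  a   0    1    1    1    1    1
  a   0    1    1    1    1    1
  b   0    1    1    1    1    1
  e   0    1    2    2    2    2
LCS length = dp[5][5] = 2

2


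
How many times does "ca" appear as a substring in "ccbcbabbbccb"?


Searching for "ca" in "ccbcbabbbccb"
Scanning each position:
  Position 0: "cc" => no
  Position 1: "cb" => no
  Position 2: "bc" => no
  Position 3: "cb" => no
  Position 4: "ba" => no
  Position 5: "ab" => no
  Position 6: "bb" => no
  Position 7: "bb" => no
  Position 8: "bc" => no
  Position 9: "cc" => no
  Position 10: "cb" => no
Total occurrences: 0

0


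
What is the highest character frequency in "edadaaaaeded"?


Input: edadaaaaeded
Character counts:
  'a': 5
  'd': 4
  'e': 3
Maximum frequency: 5

5


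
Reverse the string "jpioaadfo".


Input: jpioaadfo
Reading characters right to left:
  Position 8: 'o'
  Position 7: 'f'
  Position 6: 'd'
  Position 5: 'a'
  Position 4: 'a'
  Position 3: 'o'
  Position 2: 'i'
  Position 1: 'p'
  Position 0: 'j'
Reversed: ofdaaoipj

ofdaaoipj


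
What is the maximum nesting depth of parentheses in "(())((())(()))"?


Input: "(())((())(()))"
Tracking depth:
  Position 0 '(': depth becomes 1
  Position 1 '(': depth becomes 2
  Position 2 ')': depth becomes 1
  Position 3 ')': depth becomes 0
  Position 4 '(': depth becomes 1
  Position 5 '(': depth becomes 2
  Position 6 '(': depth becomes 3
  Position 7 ')': depth becomes 2
  Position 8 ')': depth becomes 1
  Position 9 '(': depth becomes 2
  Position 10 '(': depth becomes 3
  Position 11 ')': depth becomes 2
  Position 12 ')': depth becomes 1
  Position 13 ')': depth becomes 0
Maximum depth reached: 3

3


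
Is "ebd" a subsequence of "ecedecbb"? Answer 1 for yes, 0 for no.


Check if "ebd" is a subsequence of "ecedecbb"
Greedy scan:
  Position 0 ('e'): matches sub[0] = 'e'
  Position 1 ('c'): no match needed
  Position 2 ('e'): no match needed
  Position 3 ('d'): no match needed
  Position 4 ('e'): no match needed
  Position 5 ('c'): no match needed
  Position 6 ('b'): matches sub[1] = 'b'
  Position 7 ('b'): no match needed
Only matched 2/3 characters => not a subsequence

0


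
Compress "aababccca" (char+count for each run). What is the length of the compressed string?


Input: aababccca
Runs:
  'a' x 2 => "a2"
  'b' x 1 => "b1"
  'a' x 1 => "a1"
  'b' x 1 => "b1"
  'c' x 3 => "c3"
  'a' x 1 => "a1"
Compressed: "a2b1a1b1c3a1"
Compressed length: 12

12


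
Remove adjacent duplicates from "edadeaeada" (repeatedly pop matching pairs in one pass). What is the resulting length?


Input: edadeaeada
Stack-based adjacent duplicate removal:
  Read 'e': push. Stack: e
  Read 'd': push. Stack: ed
  Read 'a': push. Stack: eda
  Read 'd': push. Stack: edad
  Read 'e': push. Stack: edade
  Read 'a': push. Stack: edadea
  Read 'e': push. Stack: edadeae
  Read 'a': push. Stack: edadeaea
  Read 'd': push. Stack: edadeaead
  Read 'a': push. Stack: edadeaeada
Final stack: "edadeaeada" (length 10)

10


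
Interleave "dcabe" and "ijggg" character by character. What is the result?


Interleaving "dcabe" and "ijggg":
  Position 0: 'd' from first, 'i' from second => "di"
  Position 1: 'c' from first, 'j' from second => "cj"
  Position 2: 'a' from first, 'g' from second => "ag"
  Position 3: 'b' from first, 'g' from second => "bg"
  Position 4: 'e' from first, 'g' from second => "eg"
Result: dicjagbgeg

dicjagbgeg


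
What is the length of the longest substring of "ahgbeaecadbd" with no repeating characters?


Input: "ahgbeaecadbd"
Sliding window (track last position of each char):
  Position 0 ('a'): window [0,0] length 1 -- new best
  Position 1 ('h'): window [0,1] length 2 -- new best
  Position 2 ('g'): window [0,2] length 3 -- new best
  Position 3 ('b'): window [0,3] length 4 -- new best
  Position 4 ('e'): window [0,4] length 5 -- new best
  Position 5 ('a'): repeat (last at 0), move window start to 1
  Position 5 ('a'): window [1,5] length 5
  Position 6 ('e'): repeat (last at 4), move window start to 5
  Position 6 ('e'): window [5,6] length 2
  Position 7 ('c'): window [5,7] length 3
  Position 8 ('a'): repeat (last at 5), move window start to 6
  Position 8 ('a'): window [6,8] length 3
  Position 9 ('d'): window [6,9] length 4
  Position 10 ('b'): window [6,10] length 5
  Position 11 ('d'): repeat (last at 9), move window start to 10
  Position 11 ('d'): window [10,11] length 2
Longest substring with no repeats: "ahgbe" with length 5

5


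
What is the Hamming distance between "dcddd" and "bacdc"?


Comparing "dcddd" and "bacdc" position by position:
  Position 0: 'd' vs 'b' => differ
  Position 1: 'c' vs 'a' => differ
  Position 2: 'd' vs 'c' => differ
  Position 3: 'd' vs 'd' => same
  Position 4: 'd' vs 'c' => differ
Total differences (Hamming distance): 4

4


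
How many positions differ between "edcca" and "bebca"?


Comparing "edcca" and "bebca" position by position:
  Position 0: 'e' vs 'b' => DIFFER
  Position 1: 'd' vs 'e' => DIFFER
  Position 2: 'c' vs 'b' => DIFFER
  Position 3: 'c' vs 'c' => same
  Position 4: 'a' vs 'a' => same
Positions that differ: 3

3


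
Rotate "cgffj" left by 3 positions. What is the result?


Input: "cgffj", rotate left by 3
First 3 characters: "cgf"
Remaining characters: "fj"
Concatenate remaining + first: "fj" + "cgf" = "fjcgf"

fjcgf


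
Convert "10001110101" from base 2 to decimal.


Input: "10001110101" in base 2
Positional expansion:
  Digit '1' (value 1) x 2^10 = 1024
  Digit '0' (value 0) x 2^9 = 0
  Digit '0' (value 0) x 2^8 = 0
  Digit '0' (value 0) x 2^7 = 0
  Digit '1' (value 1) x 2^6 = 64
  Digit '1' (value 1) x 2^5 = 32
  Digit '1' (value 1) x 2^4 = 16
  Digit '0' (value 0) x 2^3 = 0
  Digit '1' (value 1) x 2^2 = 4
  Digit '0' (value 0) x 2^1 = 0
  Digit '1' (value 1) x 2^0 = 1
Sum = 1141

1141


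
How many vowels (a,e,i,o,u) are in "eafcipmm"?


Input: eafcipmm
Checking each character:
  'e' at position 0: vowel (running total: 1)
  'a' at position 1: vowel (running total: 2)
  'f' at position 2: consonant
  'c' at position 3: consonant
  'i' at position 4: vowel (running total: 3)
  'p' at position 5: consonant
  'm' at position 6: consonant
  'm' at position 7: consonant
Total vowels: 3

3


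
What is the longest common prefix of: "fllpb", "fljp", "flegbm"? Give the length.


Words: fllpb, fljp, flegbm
  Position 0: all 'f' => match
  Position 1: all 'l' => match
  Position 2: ('l', 'j', 'e') => mismatch, stop
LCP = "fl" (length 2)

2


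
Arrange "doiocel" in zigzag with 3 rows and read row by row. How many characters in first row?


Zigzag "doiocel" into 3 rows:
Placing characters:
  'd' => row 0
  'o' => row 1
  'i' => row 2
  'o' => row 1
  'c' => row 0
  'e' => row 1
  'l' => row 2
Rows:
  Row 0: "dc"
  Row 1: "ooe"
  Row 2: "il"
First row length: 2

2


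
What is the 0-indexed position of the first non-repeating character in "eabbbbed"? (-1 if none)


Input: eabbbbed
Character frequencies:
  'a': 1
  'b': 4
  'd': 1
  'e': 2
Scanning left to right for freq == 1:
  Position 0 ('e'): freq=2, skip
  Position 1 ('a'): unique! => answer = 1

1


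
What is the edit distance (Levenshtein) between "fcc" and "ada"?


Computing edit distance: "fcc" -> "ada"
DP table:
           a    d    a
      0    1    2    3
  f   1    1    2    3
  c   2    2    2    3
  c   3    3    3    3
Edit distance = dp[3][3] = 3

3


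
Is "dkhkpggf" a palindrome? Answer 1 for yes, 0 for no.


Input: dkhkpggf
Reversed: fggpkhkd
  Compare pos 0 ('d') with pos 7 ('f'): MISMATCH
  Compare pos 1 ('k') with pos 6 ('g'): MISMATCH
  Compare pos 2 ('h') with pos 5 ('g'): MISMATCH
  Compare pos 3 ('k') with pos 4 ('p'): MISMATCH
Result: not a palindrome

0


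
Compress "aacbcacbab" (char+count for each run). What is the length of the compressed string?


Input: aacbcacbab
Runs:
  'a' x 2 => "a2"
  'c' x 1 => "c1"
  'b' x 1 => "b1"
  'c' x 1 => "c1"
  'a' x 1 => "a1"
  'c' x 1 => "c1"
  'b' x 1 => "b1"
  'a' x 1 => "a1"
  'b' x 1 => "b1"
Compressed: "a2c1b1c1a1c1b1a1b1"
Compressed length: 18

18


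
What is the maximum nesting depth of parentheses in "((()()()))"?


Input: "((()()()))"
Tracking depth:
  Position 0 '(': depth becomes 1
  Position 1 '(': depth becomes 2
  Position 2 '(': depth becomes 3
  Position 3 ')': depth becomes 2
  Position 4 '(': depth becomes 3
  Position 5 ')': depth becomes 2
  Position 6 '(': depth becomes 3
  Position 7 ')': depth becomes 2
  Position 8 ')': depth becomes 1
  Position 9 ')': depth becomes 0
Maximum depth reached: 3

3


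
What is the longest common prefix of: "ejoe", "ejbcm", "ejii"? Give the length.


Words: ejoe, ejbcm, ejii
  Position 0: all 'e' => match
  Position 1: all 'j' => match
  Position 2: ('o', 'b', 'i') => mismatch, stop
LCP = "ej" (length 2)

2


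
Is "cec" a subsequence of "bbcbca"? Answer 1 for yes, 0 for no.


Check if "cec" is a subsequence of "bbcbca"
Greedy scan:
  Position 0 ('b'): no match needed
  Position 1 ('b'): no match needed
  Position 2 ('c'): matches sub[0] = 'c'
  Position 3 ('b'): no match needed
  Position 4 ('c'): no match needed
  Position 5 ('a'): no match needed
Only matched 1/3 characters => not a subsequence

0


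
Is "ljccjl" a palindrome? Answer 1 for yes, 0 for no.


Input: ljccjl
Reversed: ljccjl
  Compare pos 0 ('l') with pos 5 ('l'): match
  Compare pos 1 ('j') with pos 4 ('j'): match
  Compare pos 2 ('c') with pos 3 ('c'): match
Result: palindrome

1


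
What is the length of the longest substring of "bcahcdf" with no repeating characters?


Input: "bcahcdf"
Sliding window (track last position of each char):
  Position 0 ('b'): window [0,0] length 1 -- new best
  Position 1 ('c'): window [0,1] length 2 -- new best
  Position 2 ('a'): window [0,2] length 3 -- new best
  Position 3 ('h'): window [0,3] length 4 -- new best
  Position 4 ('c'): repeat (last at 1), move window start to 2
  Position 4 ('c'): window [2,4] length 3
  Position 5 ('d'): window [2,5] length 4
  Position 6 ('f'): window [2,6] length 5 -- new best
Longest substring with no repeats: "ahcdf" with length 5

5


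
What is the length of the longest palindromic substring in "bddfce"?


Input: "bddfce"
Checking substrings for palindromes:
  [1:3] "dd" (len 2) => palindrome
Longest palindromic substring: "dd" with length 2

2
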